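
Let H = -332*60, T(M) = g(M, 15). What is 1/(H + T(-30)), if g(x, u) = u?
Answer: -1/19905 ≈ -5.0239e-5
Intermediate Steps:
T(M) = 15
H = -19920
1/(H + T(-30)) = 1/(-19920 + 15) = 1/(-19905) = -1/19905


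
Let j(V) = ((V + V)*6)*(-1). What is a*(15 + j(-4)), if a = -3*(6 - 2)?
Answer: -756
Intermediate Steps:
a = -12 (a = -3*4 = -12)
j(V) = -12*V (j(V) = ((2*V)*6)*(-1) = (12*V)*(-1) = -12*V)
a*(15 + j(-4)) = -12*(15 - 12*(-4)) = -12*(15 + 48) = -12*63 = -756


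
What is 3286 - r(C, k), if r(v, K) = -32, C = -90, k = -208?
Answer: 3318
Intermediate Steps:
3286 - r(C, k) = 3286 - 1*(-32) = 3286 + 32 = 3318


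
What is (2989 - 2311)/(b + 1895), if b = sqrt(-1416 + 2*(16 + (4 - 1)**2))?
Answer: 1284810/3592391 - 678*I*sqrt(1366)/3592391 ≈ 0.35765 - 0.0069754*I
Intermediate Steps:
b = I*sqrt(1366) (b = sqrt(-1416 + 2*(16 + 3**2)) = sqrt(-1416 + 2*(16 + 9)) = sqrt(-1416 + 2*25) = sqrt(-1416 + 50) = sqrt(-1366) = I*sqrt(1366) ≈ 36.959*I)
(2989 - 2311)/(b + 1895) = (2989 - 2311)/(I*sqrt(1366) + 1895) = 678/(1895 + I*sqrt(1366))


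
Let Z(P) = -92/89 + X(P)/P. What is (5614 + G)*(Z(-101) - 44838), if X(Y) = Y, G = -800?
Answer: -19210676190/89 ≈ -2.1585e+8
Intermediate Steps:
Z(P) = -3/89 (Z(P) = -92/89 + P/P = -92*1/89 + 1 = -92/89 + 1 = -3/89)
(5614 + G)*(Z(-101) - 44838) = (5614 - 800)*(-3/89 - 44838) = 4814*(-3990585/89) = -19210676190/89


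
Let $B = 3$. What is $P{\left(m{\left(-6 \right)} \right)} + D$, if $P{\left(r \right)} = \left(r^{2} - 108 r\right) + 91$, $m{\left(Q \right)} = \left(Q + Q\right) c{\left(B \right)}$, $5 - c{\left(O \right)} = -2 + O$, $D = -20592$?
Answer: $-13013$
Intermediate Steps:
$c{\left(O \right)} = 7 - O$ ($c{\left(O \right)} = 5 - \left(-2 + O\right) = 7 - O$)
$m{\left(Q \right)} = 8 Q$ ($m{\left(Q \right)} = \left(Q + Q\right) \left(7 - 3\right) = 2 Q \left(7 - 3\right) = 2 Q 4 = 8 Q$)
$P{\left(r \right)} = 91 + r^{2} - 108 r$
$P{\left(m{\left(-6 \right)} \right)} + D = \left(91 + \left(8 \left(-6\right)\right)^{2} - 108 \cdot 8 \left(-6\right)\right) - 20592 = \left(91 + \left(-48\right)^{2} - -5184\right) - 20592 = \left(91 + 2304 + 5184\right) - 20592 = 7579 - 20592 = -13013$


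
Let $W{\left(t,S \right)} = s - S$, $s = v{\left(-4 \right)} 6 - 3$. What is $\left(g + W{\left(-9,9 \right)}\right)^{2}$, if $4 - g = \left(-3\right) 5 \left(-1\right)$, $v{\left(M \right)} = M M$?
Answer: $5329$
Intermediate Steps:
$v{\left(M \right)} = M^{2}$
$g = -11$ ($g = 4 - \left(-3\right) 5 \left(-1\right) = 4 - \left(-15\right) \left(-1\right) = 4 - 15 = -11$)
$s = 93$ ($s = \left(-4\right)^{2} \cdot 6 - 3 = 16 \cdot 6 - 3 = 96 - 3 = 93$)
$W{\left(t,S \right)} = 93 - S$
$\left(g + W{\left(-9,9 \right)}\right)^{2} = \left(-11 + \left(93 - 9\right)\right)^{2} = \left(-11 + 84\right)^{2} = 73^{2} = 5329$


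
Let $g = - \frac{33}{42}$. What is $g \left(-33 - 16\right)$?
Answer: $\frac{77}{2} \approx 38.5$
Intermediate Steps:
$g = - \frac{11}{14}$ ($g = \left(-33\right) \frac{1}{42} = - \frac{11}{14} \approx -0.78571$)
$g \left(-33 - 16\right) = - \frac{11 \left(-33 - 16\right)}{14} = \left(- \frac{11}{14}\right) \left(-49\right) = \frac{77}{2}$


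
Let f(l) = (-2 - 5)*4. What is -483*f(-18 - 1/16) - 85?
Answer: 13439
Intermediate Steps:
f(l) = -28 (f(l) = -7*4 = -28)
-483*f(-18 - 1/16) - 85 = -483*(-28) - 85 = 13524 - 85 = 13439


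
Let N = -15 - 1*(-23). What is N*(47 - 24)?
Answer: 184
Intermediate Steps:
N = 8 (N = -15 + 23 = 8)
N*(47 - 24) = 8*(47 - 24) = 8*23 = 184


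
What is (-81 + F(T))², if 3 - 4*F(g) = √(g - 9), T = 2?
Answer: (321 + I*√7)²/16 ≈ 6439.6 + 106.16*I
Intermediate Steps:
F(g) = ¾ - √(-9 + g)/4 (F(g) = ¾ - √(g - 9)/4 = ¾ - √(-9 + g)/4)
(-81 + F(T))² = (-81 + (¾ - √(-9 + 2)/4))² = (-81 + (¾ - I*√7/4))² = (-321/4 - I*√7/4)²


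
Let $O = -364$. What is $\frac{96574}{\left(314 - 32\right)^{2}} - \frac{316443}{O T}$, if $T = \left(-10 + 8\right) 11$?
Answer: $- \frac{6097862135}{159207048} \approx -38.301$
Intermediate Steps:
$T = -22$ ($T = \left(-2\right) 11 = -22$)
$\frac{96574}{\left(314 - 32\right)^{2}} - \frac{316443}{O T} = \frac{96574}{\left(314 - 32\right)^{2}} - \frac{316443}{\left(-364\right) \left(-22\right)} = \frac{96574}{282^{2}} - \frac{316443}{8008} = \frac{96574}{79524} - \frac{316443}{8008} = 96574 \cdot \frac{1}{79524} - \frac{316443}{8008} = \frac{48287}{39762} - \frac{316443}{8008} = - \frac{6097862135}{159207048}$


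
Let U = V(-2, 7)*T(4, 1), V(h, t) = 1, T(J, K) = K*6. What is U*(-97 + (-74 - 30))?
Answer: -1206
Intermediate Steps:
T(J, K) = 6*K
U = 6 (U = 1*(6*1) = 1*6 = 6)
U*(-97 + (-74 - 30)) = 6*(-97 + (-74 - 30)) = 6*(-97 - 104) = 6*(-201) = -1206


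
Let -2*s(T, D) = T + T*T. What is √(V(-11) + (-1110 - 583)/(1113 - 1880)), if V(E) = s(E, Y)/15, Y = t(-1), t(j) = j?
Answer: I*√7726758/2301 ≈ 1.208*I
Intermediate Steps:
Y = -1
s(T, D) = -T/2 - T²/2 (s(T, D) = -(T + T*T)/2 = -(T + T²)/2 = -T/2 - T²/2)
V(E) = -E*(1 + E)/30 (V(E) = -E*(1 + E)/2/15 = -E*(1 + E)/2*(1/15) = -E*(1 + E)/30)
√(V(-11) + (-1110 - 583)/(1113 - 1880)) = √(-1/30*(-11)*(1 - 11) + (-1110 - 583)/(1113 - 1880)) = √(-1/30*(-11)*(-10) - 1693/(-767)) = √(-11/3 - 1693*(-1/767)) = √(-11/3 + 1693/767) = √(-3358/2301) = I*√7726758/2301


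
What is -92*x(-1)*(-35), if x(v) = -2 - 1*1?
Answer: -9660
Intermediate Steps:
x(v) = -3 (x(v) = -2 - 1 = -3)
-92*x(-1)*(-35) = -92*(-3)*(-35) = 276*(-35) = -9660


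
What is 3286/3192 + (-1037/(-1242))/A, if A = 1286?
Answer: 54705716/53107299 ≈ 1.0301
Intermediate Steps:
3286/3192 + (-1037/(-1242))/A = 3286/3192 - 1037/(-1242)/1286 = 3286*(1/3192) - 1037*(-1/1242)*(1/1286) = 1643/1596 + (1037/1242)*(1/1286) = 1643/1596 + 1037/1597212 = 54705716/53107299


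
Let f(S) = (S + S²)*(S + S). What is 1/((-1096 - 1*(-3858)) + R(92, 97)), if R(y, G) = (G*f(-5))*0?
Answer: 1/2762 ≈ 0.00036206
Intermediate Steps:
f(S) = 2*S*(S + S²) (f(S) = (S + S²)*(2*S) = 2*S*(S + S²))
R(y, G) = 0 (R(y, G) = (G*(2*(-5)²*(1 - 5)))*0 = (G*(2*25*(-4)))*0 = (G*(-200))*0 = -200*G*0 = 0)
1/((-1096 - 1*(-3858)) + R(92, 97)) = 1/((-1096 - 1*(-3858)) + 0) = 1/((-1096 + 3858) + 0) = 1/(2762 + 0) = 1/2762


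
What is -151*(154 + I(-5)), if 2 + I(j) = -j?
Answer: -23707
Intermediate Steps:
I(j) = -2 - j
-151*(154 + I(-5)) = -151*(154 + (-2 - 1*(-5))) = -151*(154 + (-2 + 5)) = -151*(154 + 3) = -151*157 = -23707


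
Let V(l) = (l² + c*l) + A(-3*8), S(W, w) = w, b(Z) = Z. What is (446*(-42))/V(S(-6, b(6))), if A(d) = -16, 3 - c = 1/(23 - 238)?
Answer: -143835/292 ≈ -492.59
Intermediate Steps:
c = 646/215 (c = 3 - 1/(23 - 238) = 3 - 1/(-215) = 3 - 1*(-1/215) = 3 + 1/215 = 646/215 ≈ 3.0047)
V(l) = -16 + l² + 646*l/215 (V(l) = (l² + 646*l/215) - 16 = -16 + l² + 646*l/215)
(446*(-42))/V(S(-6, b(6))) = (446*(-42))/(-16 + 6² + (646/215)*6) = -18732/(-16 + 36 + 3876/215) = -18732/8176/215 = -18732*215/8176 = -143835/292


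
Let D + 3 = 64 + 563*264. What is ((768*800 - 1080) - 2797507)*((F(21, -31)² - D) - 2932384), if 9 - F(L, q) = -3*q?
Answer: 6714236705927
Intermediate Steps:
F(L, q) = 9 + 3*q (F(L, q) = 9 - (-3)*q = 9 + 3*q)
D = 148693 (D = -3 + (64 + 563*264) = -3 + (64 + 148632) = -3 + 148696 = 148693)
((768*800 - 1080) - 2797507)*((F(21, -31)² - D) - 2932384) = ((768*800 - 1080) - 2797507)*(((9 + 3*(-31))² - 1*148693) - 2932384) = ((614400 - 1080) - 2797507)*(((9 - 93)² - 148693) - 2932384) = (613320 - 2797507)*(((-84)² - 148693) - 2932384) = -2184187*((7056 - 148693) - 2932384) = -2184187*(-141637 - 2932384) = -2184187*(-3074021) = 6714236705927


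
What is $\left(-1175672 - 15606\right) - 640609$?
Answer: $-1831887$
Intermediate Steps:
$\left(-1175672 - 15606\right) - 640609 = -1191278 - 640609 = -1831887$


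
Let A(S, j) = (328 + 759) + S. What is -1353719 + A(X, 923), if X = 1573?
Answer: -1351059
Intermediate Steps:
A(S, j) = 1087 + S
-1353719 + A(X, 923) = -1353719 + (1087 + 1573) = -1353719 + 2660 = -1351059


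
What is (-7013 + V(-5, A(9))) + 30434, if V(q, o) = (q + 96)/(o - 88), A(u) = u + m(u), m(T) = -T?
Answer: 2060957/88 ≈ 23420.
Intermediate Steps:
A(u) = 0 (A(u) = u - u = 0)
V(q, o) = (96 + q)/(-88 + o)
(-7013 + V(-5, A(9))) + 30434 = (-7013 + (96 - 5)/(-88 + 0)) + 30434 = (-7013 + 91/(-88)) + 30434 = (-7013 - 1/88*91) + 30434 = (-7013 - 91/88) + 30434 = -617235/88 + 30434 = 2060957/88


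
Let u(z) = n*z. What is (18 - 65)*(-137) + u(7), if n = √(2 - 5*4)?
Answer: 6439 + 21*I*√2 ≈ 6439.0 + 29.698*I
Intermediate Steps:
n = 3*I*√2 (n = √(2 - 20) = √(-18) = 3*I*√2 ≈ 4.2426*I)
u(z) = 3*I*z*√2 (u(z) = (3*I*√2)*z = 3*I*z*√2)
(18 - 65)*(-137) + u(7) = (18 - 65)*(-137) + 3*I*7*√2 = -47*(-137) + 21*I*√2 = 6439 + 21*I*√2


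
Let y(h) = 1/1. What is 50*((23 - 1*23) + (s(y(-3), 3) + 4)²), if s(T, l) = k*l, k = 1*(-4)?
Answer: 3200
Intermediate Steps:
y(h) = 1
k = -4
s(T, l) = -4*l
50*((23 - 1*23) + (s(y(-3), 3) + 4)²) = 50*((23 - 1*23) + (-4*3 + 4)²) = 50*((23 - 23) + (-12 + 4)²) = 50*(0 + (-8)²) = 50*(0 + 64) = 50*64 = 3200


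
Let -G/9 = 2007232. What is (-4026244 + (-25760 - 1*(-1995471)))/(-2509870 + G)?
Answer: 2056533/20574958 ≈ 0.099953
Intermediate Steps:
G = -18065088 (G = -9*2007232 = -18065088)
(-4026244 + (-25760 - 1*(-1995471)))/(-2509870 + G) = (-4026244 + (-25760 - 1*(-1995471)))/(-2509870 - 18065088) = (-4026244 + (-25760 + 1995471))/(-20574958) = (-4026244 + 1969711)*(-1/20574958) = -2056533*(-1/20574958) = 2056533/20574958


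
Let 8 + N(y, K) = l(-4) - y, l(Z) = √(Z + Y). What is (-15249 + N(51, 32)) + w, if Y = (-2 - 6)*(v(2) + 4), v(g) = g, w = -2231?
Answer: -17539 + 2*I*√13 ≈ -17539.0 + 7.2111*I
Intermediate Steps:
Y = -48 (Y = (-2 - 6)*(2 + 4) = -8*6 = -48)
l(Z) = √(-48 + Z) (l(Z) = √(Z - 48) = √(-48 + Z))
N(y, K) = -8 - y + 2*I*√13 (N(y, K) = -8 + (√(-48 - 4) - y) = -8 + (√(-52) - y) = -8 + (2*I*√13 - y) = -8 + (-y + 2*I*√13) = -8 - y + 2*I*√13)
(-15249 + N(51, 32)) + w = (-15249 + (-8 - 1*51 + 2*I*√13)) - 2231 = (-15249 + (-8 - 51 + 2*I*√13)) - 2231 = (-15249 + (-59 + 2*I*√13)) - 2231 = (-15308 + 2*I*√13) - 2231 = -17539 + 2*I*√13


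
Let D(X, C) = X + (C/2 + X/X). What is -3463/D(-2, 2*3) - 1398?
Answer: -6259/2 ≈ -3129.5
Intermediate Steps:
D(X, C) = 1 + X + C/2 (D(X, C) = X + (C*(1/2) + 1) = X + (C/2 + 1) = X + (1 + C/2) = 1 + X + C/2)
-3463/D(-2, 2*3) - 1398 = -3463/(1 - 2 + (2*3)/2) - 1398 = -3463/(1 - 2 + (1/2)*6) - 1398 = -3463/(1 - 2 + 3) - 1398 = -3463/2 - 1398 = -6259/2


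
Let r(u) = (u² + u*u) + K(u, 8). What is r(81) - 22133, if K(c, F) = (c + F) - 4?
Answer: -8926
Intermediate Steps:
K(c, F) = -4 + F + c (K(c, F) = (F + c) - 4 = -4 + F + c)
r(u) = 4 + u + 2*u² (r(u) = (u² + u*u) + (-4 + 8 + u) = (u² + u²) + (4 + u) = 2*u² + (4 + u) = 4 + u + 2*u²)
r(81) - 22133 = (4 + 81 + 2*81²) - 22133 = (4 + 81 + 2*6561) - 22133 = (4 + 81 + 13122) - 22133 = 13207 - 22133 = -8926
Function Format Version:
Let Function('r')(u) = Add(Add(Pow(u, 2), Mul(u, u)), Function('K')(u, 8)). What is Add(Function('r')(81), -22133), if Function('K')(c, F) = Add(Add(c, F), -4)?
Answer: -8926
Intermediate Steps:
Function('K')(c, F) = Add(-4, F, c) (Function('K')(c, F) = Add(Add(F, c), -4) = Add(-4, F, c))
Function('r')(u) = Add(4, u, Mul(2, Pow(u, 2))) (Function('r')(u) = Add(Add(Pow(u, 2), Mul(u, u)), Add(-4, 8, u)) = Add(Add(Pow(u, 2), Pow(u, 2)), Add(4, u)) = Add(Mul(2, Pow(u, 2)), Add(4, u)) = Add(4, u, Mul(2, Pow(u, 2))))
Add(Function('r')(81), -22133) = Add(Add(4, 81, Mul(2, Pow(81, 2))), -22133) = Add(Add(4, 81, Mul(2, 6561)), -22133) = Add(Add(4, 81, 13122), -22133) = Add(13207, -22133) = -8926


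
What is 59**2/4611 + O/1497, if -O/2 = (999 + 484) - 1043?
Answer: 128153/766963 ≈ 0.16709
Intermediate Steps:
O = -880 (O = -2*((999 + 484) - 1043) = -2*(1483 - 1043) = -2*440 = -880)
59**2/4611 + O/1497 = 59**2/4611 - 880/1497 = 3481*(1/4611) - 880*1/1497 = 3481/4611 - 880/1497 = 128153/766963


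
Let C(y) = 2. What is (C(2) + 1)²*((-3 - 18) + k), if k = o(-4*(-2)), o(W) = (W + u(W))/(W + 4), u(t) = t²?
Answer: -135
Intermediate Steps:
o(W) = (W + W²)/(4 + W) (o(W) = (W + W²)/(W + 4) = (W + W²)/(4 + W))
k = 6 (k = (-4*(-2))*(1 - 4*(-2))/(4 - 4*(-2)) = 8*(1 + 8)/(4 + 8) = 8*9/12 = 8*(1/12)*9 = 6)
(C(2) + 1)²*((-3 - 18) + k) = (2 + 1)²*((-3 - 18) + 6) = 3²*(-21 + 6) = 9*(-15) = -135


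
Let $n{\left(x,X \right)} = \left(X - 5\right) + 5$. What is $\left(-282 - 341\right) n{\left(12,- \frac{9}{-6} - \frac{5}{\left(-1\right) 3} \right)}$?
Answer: $- \frac{11837}{6} \approx -1972.8$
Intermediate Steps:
$n{\left(x,X \right)} = X$ ($n{\left(x,X \right)} = \left(-5 + X\right) + 5 = X$)
$\left(-282 - 341\right) n{\left(12,- \frac{9}{-6} - \frac{5}{\left(-1\right) 3} \right)} = \left(-282 - 341\right) \left(- \frac{9}{-6} - \frac{5}{\left(-1\right) 3}\right) = - 623 \left(\left(-9\right) \left(- \frac{1}{6}\right) - \frac{5}{-3}\right) = - 623 \left(\frac{3}{2} - - \frac{5}{3}\right) = - 623 \left(\frac{3}{2} + \frac{5}{3}\right) = \left(-623\right) \frac{19}{6} = - \frac{11837}{6}$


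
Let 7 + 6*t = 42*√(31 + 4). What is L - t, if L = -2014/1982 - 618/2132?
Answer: -220811/1584609 - 7*√35 ≈ -41.552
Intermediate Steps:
L = -1379681/1056406 (L = -2014*1/1982 - 618*1/2132 = -1007/991 - 309/1066 = -1379681/1056406 ≈ -1.3060)
t = -7/6 + 7*√35 (t = -7/6 + (42*√(31 + 4))/6 = -7/6 + (42*√35)/6 = -7/6 + 7*√35 ≈ 40.246)
L - t = -1379681/1056406 - (-7/6 + 7*√35) = -1379681/1056406 + (7/6 - 7*√35) = -220811/1584609 - 7*√35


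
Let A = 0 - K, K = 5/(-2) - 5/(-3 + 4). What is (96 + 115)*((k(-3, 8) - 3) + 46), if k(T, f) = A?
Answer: 21311/2 ≈ 10656.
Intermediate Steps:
K = -15/2 (K = 5*(-½) - 5/1 = -5/2 - 5*1 = -5/2 - 5 = -15/2 ≈ -7.5000)
A = 15/2 (A = 0 - (-15)/2 = 0 - 1*(-15/2) = 0 + 15/2 = 15/2 ≈ 7.5000)
k(T, f) = 15/2
(96 + 115)*((k(-3, 8) - 3) + 46) = (96 + 115)*((15/2 - 3) + 46) = 211*(9/2 + 46) = 211*(101/2) = 21311/2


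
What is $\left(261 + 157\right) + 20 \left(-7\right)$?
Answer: $278$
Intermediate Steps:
$\left(261 + 157\right) + 20 \left(-7\right) = 418 - 140 = 278$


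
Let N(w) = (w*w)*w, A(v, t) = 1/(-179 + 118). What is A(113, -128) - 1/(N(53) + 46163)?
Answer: -195101/11897440 ≈ -0.016399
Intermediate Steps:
A(v, t) = -1/61 (A(v, t) = 1/(-61) = -1/61)
N(w) = w³ (N(w) = w²*w = w³)
A(113, -128) - 1/(N(53) + 46163) = -1/61 - 1/(53³ + 46163) = -1/61 - 1/(148877 + 46163) = -1/61 - 1/195040 = -195101/11897440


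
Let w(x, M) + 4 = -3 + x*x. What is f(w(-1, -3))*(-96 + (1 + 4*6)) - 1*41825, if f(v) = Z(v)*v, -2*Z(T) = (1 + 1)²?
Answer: -42677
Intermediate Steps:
Z(T) = -2 (Z(T) = -(1 + 1)²/2 = -½*2² = -½*4 = -2)
w(x, M) = -7 + x² (w(x, M) = -4 + (-3 + x*x) = -4 + (-3 + x²) = -7 + x²)
f(v) = -2*v
f(w(-1, -3))*(-96 + (1 + 4*6)) - 1*41825 = (-2*(-7 + (-1)²))*(-96 + (1 + 4*6)) - 1*41825 = (-2*(-7 + 1))*(-96 + (1 + 24)) - 41825 = (-2*(-6))*(-96 + 25) - 41825 = 12*(-71) - 41825 = -852 - 41825 = -42677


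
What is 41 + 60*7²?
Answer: 2981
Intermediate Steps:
41 + 60*7² = 41 + 60*49 = 41 + 2940 = 2981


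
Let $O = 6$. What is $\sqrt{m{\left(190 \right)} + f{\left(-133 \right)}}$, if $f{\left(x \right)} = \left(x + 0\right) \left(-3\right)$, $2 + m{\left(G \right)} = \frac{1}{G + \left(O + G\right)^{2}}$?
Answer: $\frac{\sqrt{591698063298}}{38606} \approx 19.925$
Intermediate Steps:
$m{\left(G \right)} = -2 + \frac{1}{G + \left(6 + G\right)^{2}}$
$f{\left(x \right)} = - 3 x$ ($f{\left(x \right)} = x \left(-3\right) = - 3 x$)
$\sqrt{m{\left(190 \right)} + f{\left(-133 \right)}} = \sqrt{\frac{1 - 380 - 2 \left(6 + 190\right)^{2}}{190 + \left(6 + 190\right)^{2}} - -399} = \sqrt{\frac{1 - 380 - 2 \cdot 196^{2}}{190 + 196^{2}} + 399} = \sqrt{\frac{1 - 380 - 76832}{190 + 38416} + 399} = \sqrt{\frac{1 - 380 - 76832}{38606} + 399} = \sqrt{\frac{1}{38606} \left(-77211\right) + 399} = \sqrt{- \frac{77211}{38606} + 399} = \sqrt{\frac{15326583}{38606}} = \frac{\sqrt{591698063298}}{38606}$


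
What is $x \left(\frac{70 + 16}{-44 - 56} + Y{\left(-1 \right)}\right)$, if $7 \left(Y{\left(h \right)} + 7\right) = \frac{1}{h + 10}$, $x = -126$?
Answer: $\frac{24709}{25} \approx 988.36$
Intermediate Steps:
$Y{\left(h \right)} = -7 + \frac{1}{7 \left(10 + h\right)}$ ($Y{\left(h \right)} = -7 + \frac{1}{7 \left(h + 10\right)} = -7 + \frac{1}{7 \left(10 + h\right)}$)
$x \left(\frac{70 + 16}{-44 - 56} + Y{\left(-1 \right)}\right) = - 126 \left(\frac{70 + 16}{-44 - 56} + \frac{-489 - -49}{7 \left(10 - 1\right)}\right) = - 126 \left(\frac{86}{-100} + \frac{-489 + 49}{7 \cdot 9}\right) = - 126 \left(86 \left(- \frac{1}{100}\right) + \frac{1}{7} \cdot \frac{1}{9} \left(-440\right)\right) = - 126 \left(- \frac{43}{50} - \frac{440}{63}\right) = \left(-126\right) \left(- \frac{24709}{3150}\right) = \frac{24709}{25}$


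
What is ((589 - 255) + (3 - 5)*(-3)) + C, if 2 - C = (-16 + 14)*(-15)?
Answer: 312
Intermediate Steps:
C = -28 (C = 2 - (-16 + 14)*(-15) = 2 - (-2)*(-15) = 2 - 1*30 = 2 - 30 = -28)
((589 - 255) + (3 - 5)*(-3)) + C = ((589 - 255) + (3 - 5)*(-3)) - 28 = (334 - 2*(-3)) - 28 = (334 + 6) - 28 = 340 - 28 = 312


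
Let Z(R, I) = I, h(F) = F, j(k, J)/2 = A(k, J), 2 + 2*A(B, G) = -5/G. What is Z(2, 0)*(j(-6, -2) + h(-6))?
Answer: 0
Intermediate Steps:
A(B, G) = -1 - 5/(2*G) (A(B, G) = -1 + (-5/G)/2 = -1 - 5/(2*G))
j(k, J) = 2*(-5/2 - J)/J (j(k, J) = 2*((-5/2 - J)/J) = 2*(-5/2 - J)/J)
Z(2, 0)*(j(-6, -2) + h(-6)) = 0*((-2 - 5/(-2)) - 6) = 0*((-2 - 5*(-1/2)) - 6) = 0*((-2 + 5/2) - 6) = 0*(1/2 - 6) = 0*(-11/2) = 0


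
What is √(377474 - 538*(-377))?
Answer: 10*√5803 ≈ 761.77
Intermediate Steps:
√(377474 - 538*(-377)) = √(377474 + 202826) = √580300 = 10*√5803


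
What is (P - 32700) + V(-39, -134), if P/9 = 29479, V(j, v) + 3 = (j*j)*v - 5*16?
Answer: 28714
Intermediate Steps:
V(j, v) = -83 + v*j² (V(j, v) = -3 + ((j*j)*v - 5*16) = -3 + (j²*v - 80) = -3 + (v*j² - 80) = -3 + (-80 + v*j²) = -83 + v*j²)
P = 265311 (P = 9*29479 = 265311)
(P - 32700) + V(-39, -134) = (265311 - 32700) + (-83 - 134*(-39)²) = 232611 + (-83 - 134*1521) = 232611 + (-83 - 203814) = 232611 - 203897 = 28714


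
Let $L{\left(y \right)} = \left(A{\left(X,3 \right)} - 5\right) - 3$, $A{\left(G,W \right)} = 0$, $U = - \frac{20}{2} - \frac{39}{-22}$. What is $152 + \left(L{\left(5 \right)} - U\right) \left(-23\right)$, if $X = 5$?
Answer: $\frac{3229}{22} \approx 146.77$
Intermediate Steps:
$U = - \frac{181}{22}$ ($U = \left(-20\right) \frac{1}{2} - - \frac{39}{22} = -10 + \frac{39}{22} = - \frac{181}{22} \approx -8.2273$)
$L{\left(y \right)} = -8$ ($L{\left(y \right)} = \left(0 - 5\right) - 3 = -5 - 3 = -8$)
$152 + \left(L{\left(5 \right)} - U\right) \left(-23\right) = 152 + \left(-8 - - \frac{181}{22}\right) \left(-23\right) = 152 + \left(-8 + \frac{181}{22}\right) \left(-23\right) = 152 + \frac{5}{22} \left(-23\right) = 152 - \frac{115}{22} = \frac{3229}{22}$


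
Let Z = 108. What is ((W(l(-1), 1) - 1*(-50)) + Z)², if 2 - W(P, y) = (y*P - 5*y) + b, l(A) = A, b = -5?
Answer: 29241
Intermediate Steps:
W(P, y) = 7 + 5*y - P*y (W(P, y) = 2 - ((y*P - 5*y) - 5) = 2 - ((P*y - 5*y) - 5) = 2 - ((-5*y + P*y) - 5) = 2 - (-5 - 5*y + P*y) = 2 + (5 + 5*y - P*y) = 7 + 5*y - P*y)
((W(l(-1), 1) - 1*(-50)) + Z)² = (((7 + 5*1 - 1*(-1)*1) - 1*(-50)) + 108)² = (((7 + 5 + 1) + 50) + 108)² = ((13 + 50) + 108)² = (63 + 108)² = 171² = 29241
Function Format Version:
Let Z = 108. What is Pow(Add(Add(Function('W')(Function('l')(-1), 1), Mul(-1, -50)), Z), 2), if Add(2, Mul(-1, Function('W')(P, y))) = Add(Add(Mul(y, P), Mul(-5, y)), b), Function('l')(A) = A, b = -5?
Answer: 29241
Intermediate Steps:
Function('W')(P, y) = Add(7, Mul(5, y), Mul(-1, P, y)) (Function('W')(P, y) = Add(2, Mul(-1, Add(Add(Mul(y, P), Mul(-5, y)), -5))) = Add(2, Mul(-1, Add(Add(Mul(P, y), Mul(-5, y)), -5))) = Add(2, Mul(-1, Add(Add(Mul(-5, y), Mul(P, y)), -5))) = Add(2, Mul(-1, Add(-5, Mul(-5, y), Mul(P, y)))) = Add(2, Add(5, Mul(5, y), Mul(-1, P, y))) = Add(7, Mul(5, y), Mul(-1, P, y)))
Pow(Add(Add(Function('W')(Function('l')(-1), 1), Mul(-1, -50)), Z), 2) = Pow(Add(Add(Add(7, Mul(5, 1), Mul(-1, -1, 1)), Mul(-1, -50)), 108), 2) = Pow(Add(Add(Add(7, 5, 1), 50), 108), 2) = Pow(Add(Add(13, 50), 108), 2) = Pow(Add(63, 108), 2) = Pow(171, 2) = 29241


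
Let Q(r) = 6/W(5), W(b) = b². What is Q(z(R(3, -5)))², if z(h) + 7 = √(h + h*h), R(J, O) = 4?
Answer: 36/625 ≈ 0.057600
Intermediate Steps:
z(h) = -7 + √(h + h²) (z(h) = -7 + √(h + h*h) = -7 + √(h + h²))
Q(r) = 6/25 (Q(r) = 6/5² = 6/25)
Q(z(R(3, -5)))² = (6/25)² = 36/625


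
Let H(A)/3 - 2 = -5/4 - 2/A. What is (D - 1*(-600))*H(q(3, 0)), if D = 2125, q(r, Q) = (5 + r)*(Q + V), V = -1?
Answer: 8175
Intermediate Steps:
q(r, Q) = (-1 + Q)*(5 + r) (q(r, Q) = (5 + r)*(Q - 1) = (5 + r)*(-1 + Q) = (-1 + Q)*(5 + r))
H(A) = 9/4 - 6/A (H(A) = 6 + 3*(-5/4 - 2/A) = 6 + (-15/4 - 6/A) = 9/4 - 6/A)
(D - 1*(-600))*H(q(3, 0)) = (2125 - 1*(-600))*(9/4 - 6/(-5 - 1*3 + 5*0 + 0*3)) = (2125 + 600)*(9/4 - 6/(-5 - 3 + 0 + 0)) = 2725*(9/4 - 6/(-8)) = 2725*(9/4 - 6*(-1/8)) = 2725*(9/4 + 3/4) = 2725*3 = 8175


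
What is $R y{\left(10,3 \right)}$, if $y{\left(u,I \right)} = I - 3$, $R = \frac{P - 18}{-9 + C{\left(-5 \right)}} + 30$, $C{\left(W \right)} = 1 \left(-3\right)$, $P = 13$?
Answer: $0$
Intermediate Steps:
$C{\left(W \right)} = -3$
$R = \frac{365}{12}$ ($R = \frac{13 - 18}{-9 - 3} + 30 = - \frac{5}{-12} + 30 = \left(-5\right) \left(- \frac{1}{12}\right) + 30 = \frac{5}{12} + 30 = \frac{365}{12} \approx 30.417$)
$y{\left(u,I \right)} = -3 + I$ ($y{\left(u,I \right)} = I - 3 = -3 + I$)
$R y{\left(10,3 \right)} = \frac{365 \left(-3 + 3\right)}{12} = \frac{365}{12} \cdot 0 = 0$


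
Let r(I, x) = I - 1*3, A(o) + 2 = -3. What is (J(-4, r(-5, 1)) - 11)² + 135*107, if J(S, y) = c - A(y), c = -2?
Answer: 14509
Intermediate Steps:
A(o) = -5 (A(o) = -2 - 3 = -5)
r(I, x) = -3 + I (r(I, x) = I - 3 = -3 + I)
J(S, y) = 3 (J(S, y) = -2 - 1*(-5) = -2 + 5 = 3)
(J(-4, r(-5, 1)) - 11)² + 135*107 = (3 - 11)² + 135*107 = (-8)² + 14445 = 64 + 14445 = 14509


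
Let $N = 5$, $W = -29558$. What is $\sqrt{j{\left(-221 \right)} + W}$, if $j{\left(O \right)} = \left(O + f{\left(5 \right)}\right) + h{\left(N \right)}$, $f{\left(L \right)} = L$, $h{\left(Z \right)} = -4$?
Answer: $i \sqrt{29778} \approx 172.56 i$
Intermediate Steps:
$j{\left(O \right)} = 1 + O$ ($j{\left(O \right)} = \left(O + 5\right) - 4 = \left(5 + O\right) - 4 = 1 + O$)
$\sqrt{j{\left(-221 \right)} + W} = \sqrt{\left(1 - 221\right) - 29558} = \sqrt{-220 - 29558} = \sqrt{-29778} = i \sqrt{29778}$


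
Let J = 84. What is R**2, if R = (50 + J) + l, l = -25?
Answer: 11881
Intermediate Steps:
R = 109 (R = (50 + 84) - 25 = 134 - 25 = 109)
R**2 = 109**2 = 11881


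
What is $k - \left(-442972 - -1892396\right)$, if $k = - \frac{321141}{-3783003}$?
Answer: $- \frac{1827725006377}{1261001} \approx -1.4494 \cdot 10^{6}$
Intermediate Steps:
$k = \frac{107047}{1261001}$ ($k = \left(-321141\right) \left(- \frac{1}{3783003}\right) = \frac{107047}{1261001} \approx 0.08489$)
$k - \left(-442972 - -1892396\right) = \frac{107047}{1261001} - \left(-442972 - -1892396\right) = \frac{107047}{1261001} - \left(-442972 + 1892396\right) = \frac{107047}{1261001} - 1449424 = - \frac{1827725006377}{1261001}$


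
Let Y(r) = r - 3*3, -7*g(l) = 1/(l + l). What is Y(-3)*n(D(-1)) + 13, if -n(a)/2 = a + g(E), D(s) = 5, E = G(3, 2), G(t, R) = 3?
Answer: 927/7 ≈ 132.43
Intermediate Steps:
E = 3
g(l) = -1/(14*l) (g(l) = -1/(7*(l + l)) = -1/(2*l)/7 = -1/(14*l))
n(a) = 1/21 - 2*a (n(a) = -2*(a - 1/14/3) = -2*(a - 1/14*⅓) = -2*(a - 1/42) = -2*(-1/42 + a) = 1/21 - 2*a)
Y(r) = -9 + r (Y(r) = r - 9 = -9 + r)
Y(-3)*n(D(-1)) + 13 = (-9 - 3)*(1/21 - 2*5) + 13 = -12*(1/21 - 10) + 13 = -12*(-209/21) + 13 = 836/7 + 13 = 927/7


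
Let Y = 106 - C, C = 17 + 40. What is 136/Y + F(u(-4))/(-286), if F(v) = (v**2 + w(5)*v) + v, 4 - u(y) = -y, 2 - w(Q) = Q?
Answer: 136/49 ≈ 2.7755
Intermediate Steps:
w(Q) = 2 - Q
C = 57
u(y) = 4 + y (u(y) = 4 - (-1)*y = 4 + y)
Y = 49 (Y = 106 - 1*57 = 106 - 57 = 49)
F(v) = v**2 - 2*v (F(v) = (v**2 + (2 - 1*5)*v) + v = (v**2 + (2 - 5)*v) + v = (v**2 - 3*v) + v = v**2 - 2*v)
136/Y + F(u(-4))/(-286) = 136/49 + ((4 - 4)*(-2 + (4 - 4)))/(-286) = 136*(1/49) + (0*(-2 + 0))*(-1/286) = 136/49 + (0*(-2))*(-1/286) = 136/49 + 0*(-1/286) = 136/49 + 0 = 136/49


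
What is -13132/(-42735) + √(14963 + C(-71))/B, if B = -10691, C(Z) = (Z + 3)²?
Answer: 1876/6105 - √19587/10691 ≈ 0.29420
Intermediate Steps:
C(Z) = (3 + Z)²
-13132/(-42735) + √(14963 + C(-71))/B = -13132/(-42735) + √(14963 + (3 - 71)²)/(-10691) = -13132*(-1/42735) + √(14963 + (-68)²)*(-1/10691) = 1876/6105 + √(14963 + 4624)*(-1/10691) = 1876/6105 + √19587*(-1/10691) = 1876/6105 - √19587/10691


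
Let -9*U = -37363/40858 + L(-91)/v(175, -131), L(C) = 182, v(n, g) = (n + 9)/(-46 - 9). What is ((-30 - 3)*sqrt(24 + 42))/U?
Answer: -186067332*sqrt(66)/34655281 ≈ -43.619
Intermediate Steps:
v(n, g) = -9/55 - n/55 (v(n, g) = (9 + n)/(-55) = (9 + n)*(-1/55) = -9/55 - n/55)
U = 34655281/5638404 (U = -(-37363/40858 + 182/(-9/55 - 1/55*175))/9 = -(-37363*1/40858 + 182/(-9/55 - 35/11))/9 = -(-37363/40858 + 182/(-184/55))/9 = -(-37363/40858 + 182*(-55/184))/9 = -(-37363/40858 - 5005/92)/9 = -1/9*(-103965843/1879468) = 34655281/5638404 ≈ 6.1463)
((-30 - 3)*sqrt(24 + 42))/U = ((-30 - 3)*sqrt(24 + 42))/(34655281/5638404) = -33*sqrt(66)*(5638404/34655281) = -186067332*sqrt(66)/34655281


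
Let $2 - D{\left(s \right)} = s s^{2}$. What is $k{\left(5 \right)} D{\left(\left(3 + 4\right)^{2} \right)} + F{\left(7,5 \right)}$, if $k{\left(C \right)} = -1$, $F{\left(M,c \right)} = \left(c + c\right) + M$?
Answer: $117664$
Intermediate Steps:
$F{\left(M,c \right)} = M + 2 c$ ($F{\left(M,c \right)} = 2 c + M = M + 2 c$)
$D{\left(s \right)} = 2 - s^{3}$ ($D{\left(s \right)} = 2 - s s^{2} = 2 - s^{3}$)
$k{\left(5 \right)} D{\left(\left(3 + 4\right)^{2} \right)} + F{\left(7,5 \right)} = - (2 - \left(\left(3 + 4\right)^{2}\right)^{3}) + \left(7 + 2 \cdot 5\right) = - (2 - \left(7^{2}\right)^{3}) + \left(7 + 10\right) = - (2 - 49^{3}) + 17 = - (2 - 117649) + 17 = \left(-1\right) \left(-117647\right) + 17 = 117647 + 17 = 117664$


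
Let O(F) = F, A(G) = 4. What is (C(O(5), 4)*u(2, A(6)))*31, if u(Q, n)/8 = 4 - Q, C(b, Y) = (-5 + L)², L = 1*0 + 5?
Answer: 0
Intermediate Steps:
L = 5 (L = 0 + 5 = 5)
C(b, Y) = 0 (C(b, Y) = (-5 + 5)² = 0² = 0)
u(Q, n) = 32 - 8*Q (u(Q, n) = 8*(4 - Q) = 32 - 8*Q)
(C(O(5), 4)*u(2, A(6)))*31 = (0*(32 - 8*2))*31 = (0*(32 - 16))*31 = (0*16)*31 = 0*31 = 0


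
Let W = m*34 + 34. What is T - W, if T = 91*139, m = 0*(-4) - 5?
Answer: 12785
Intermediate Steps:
m = -5 (m = 0 - 5 = -5)
W = -136 (W = -5*34 + 34 = -170 + 34 = -136)
T = 12649
T - W = 12649 - 1*(-136) = 12649 + 136 = 12785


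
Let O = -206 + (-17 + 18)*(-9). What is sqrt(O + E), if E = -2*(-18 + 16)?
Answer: I*sqrt(211) ≈ 14.526*I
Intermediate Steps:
E = 4 (E = -2*(-2) = 4)
O = -215 (O = -206 + 1*(-9) = -206 - 9 = -215)
sqrt(O + E) = sqrt(-215 + 4) = sqrt(-211) = I*sqrt(211)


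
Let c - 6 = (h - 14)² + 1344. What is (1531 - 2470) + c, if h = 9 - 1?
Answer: 447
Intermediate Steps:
h = 8
c = 1386 (c = 6 + ((8 - 14)² + 1344) = 6 + ((-6)² + 1344) = 6 + (36 + 1344) = 6 + 1380 = 1386)
(1531 - 2470) + c = (1531 - 2470) + 1386 = -939 + 1386 = 447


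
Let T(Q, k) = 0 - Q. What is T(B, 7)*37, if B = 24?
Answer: -888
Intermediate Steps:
T(Q, k) = -Q
T(B, 7)*37 = -1*24*37 = -24*37 = -888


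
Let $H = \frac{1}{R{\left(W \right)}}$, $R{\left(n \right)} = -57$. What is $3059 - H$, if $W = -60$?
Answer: $\frac{174364}{57} \approx 3059.0$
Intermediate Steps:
$H = - \frac{1}{57}$ ($H = \frac{1}{-57} = - \frac{1}{57} \approx -0.017544$)
$3059 - H = 3059 - - \frac{1}{57} = 3059 + \frac{1}{57} = \frac{174364}{57}$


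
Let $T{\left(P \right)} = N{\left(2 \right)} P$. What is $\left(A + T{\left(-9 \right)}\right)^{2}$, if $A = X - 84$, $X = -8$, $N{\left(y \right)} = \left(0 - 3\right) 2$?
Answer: $1444$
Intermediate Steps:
$N{\left(y \right)} = -6$ ($N{\left(y \right)} = \left(-3\right) 2 = -6$)
$T{\left(P \right)} = - 6 P$
$A = -92$ ($A = -8 - 84 = -92$)
$\left(A + T{\left(-9 \right)}\right)^{2} = \left(-92 - -54\right)^{2} = \left(-92 + 54\right)^{2} = \left(-38\right)^{2} = 1444$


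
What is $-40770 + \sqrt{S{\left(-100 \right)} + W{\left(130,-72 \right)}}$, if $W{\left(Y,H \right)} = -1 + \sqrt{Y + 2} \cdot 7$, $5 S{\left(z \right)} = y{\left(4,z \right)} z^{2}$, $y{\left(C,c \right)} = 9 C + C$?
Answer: $-40770 + \sqrt{79999 + 14 \sqrt{33}} \approx -40487.0$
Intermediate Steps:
$y{\left(C,c \right)} = 10 C$
$S{\left(z \right)} = 8 z^{2}$ ($S{\left(z \right)} = \frac{10 \cdot 4 z^{2}}{5} = \frac{40 z^{2}}{5} = 8 z^{2}$)
$W{\left(Y,H \right)} = -1 + 7 \sqrt{2 + Y}$ ($W{\left(Y,H \right)} = -1 + \sqrt{2 + Y} 7 = -1 + 7 \sqrt{2 + Y}$)
$-40770 + \sqrt{S{\left(-100 \right)} + W{\left(130,-72 \right)}} = -40770 + \sqrt{8 \left(-100\right)^{2} - \left(1 - 7 \sqrt{2 + 130}\right)} = -40770 + \sqrt{8 \cdot 10000 - \left(1 - 7 \sqrt{132}\right)} = -40770 + \sqrt{80000 - \left(1 - 7 \cdot 2 \sqrt{33}\right)} = -40770 + \sqrt{80000 - \left(1 - 14 \sqrt{33}\right)} = -40770 + \sqrt{79999 + 14 \sqrt{33}}$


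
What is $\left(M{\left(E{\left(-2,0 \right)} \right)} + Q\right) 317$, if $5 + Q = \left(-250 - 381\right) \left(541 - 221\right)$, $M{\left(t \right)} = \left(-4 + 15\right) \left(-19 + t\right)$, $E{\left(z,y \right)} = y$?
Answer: $-64076478$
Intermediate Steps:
$M{\left(t \right)} = -209 + 11 t$ ($M{\left(t \right)} = 11 \left(-19 + t\right) = -209 + 11 t$)
$Q = -201925$ ($Q = -5 + \left(-250 - 381\right) \left(541 - 221\right) = -5 - 201920 = -201925$)
$\left(M{\left(E{\left(-2,0 \right)} \right)} + Q\right) 317 = \left(\left(-209 + 11 \cdot 0\right) - 201925\right) 317 = \left(\left(-209 + 0\right) - 201925\right) 317 = \left(-209 - 201925\right) 317 = \left(-202134\right) 317 = -64076478$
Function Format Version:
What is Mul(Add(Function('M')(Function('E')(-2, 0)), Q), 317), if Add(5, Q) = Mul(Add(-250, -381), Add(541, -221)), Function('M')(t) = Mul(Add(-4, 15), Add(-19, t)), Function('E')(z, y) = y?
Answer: -64076478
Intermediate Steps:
Function('M')(t) = Add(-209, Mul(11, t)) (Function('M')(t) = Mul(11, Add(-19, t)) = Add(-209, Mul(11, t)))
Q = -201925 (Q = Add(-5, Mul(Add(-250, -381), Add(541, -221))) = Add(-5, Mul(-631, 320)) = Add(-5, -201920) = -201925)
Mul(Add(Function('M')(Function('E')(-2, 0)), Q), 317) = Mul(Add(Add(-209, Mul(11, 0)), -201925), 317) = Mul(Add(Add(-209, 0), -201925), 317) = Mul(Add(-209, -201925), 317) = Mul(-202134, 317) = -64076478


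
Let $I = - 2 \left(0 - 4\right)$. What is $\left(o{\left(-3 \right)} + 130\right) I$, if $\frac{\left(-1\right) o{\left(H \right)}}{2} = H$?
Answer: $1088$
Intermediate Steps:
$o{\left(H \right)} = - 2 H$
$I = 8$ ($I = \left(-2\right) \left(-4\right) = 8$)
$\left(o{\left(-3 \right)} + 130\right) I = \left(\left(-2\right) \left(-3\right) + 130\right) 8 = \left(6 + 130\right) 8 = 136 \cdot 8 = 1088$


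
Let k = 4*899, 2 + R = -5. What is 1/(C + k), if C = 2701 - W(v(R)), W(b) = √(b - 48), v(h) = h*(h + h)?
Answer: 6297/39652159 + 5*√2/39652159 ≈ 0.00015898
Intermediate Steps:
R = -7 (R = -2 - 5 = -7)
k = 3596
v(h) = 2*h² (v(h) = h*(2*h) = 2*h²)
W(b) = √(-48 + b)
C = 2701 - 5*√2 (C = 2701 - √(-48 + 2*(-7)²) = 2701 - √(-48 + 2*49) = 2701 - √(-48 + 98) = 2701 - √50 = 2701 - 5*√2 ≈ 2693.9)
1/(C + k) = 1/((2701 - 5*√2) + 3596) = 1/(6297 - 5*√2)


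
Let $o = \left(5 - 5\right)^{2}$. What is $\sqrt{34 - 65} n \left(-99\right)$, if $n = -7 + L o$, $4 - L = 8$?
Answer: $693 i \sqrt{31} \approx 3858.5 i$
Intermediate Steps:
$L = -4$ ($L = 4 - 8 = -4$)
$o = 0$ ($o = 0^{2} = 0$)
$n = -7$ ($n = -7 - 0 = -7 + 0 = -7$)
$\sqrt{34 - 65} n \left(-99\right) = \sqrt{34 - 65} \left(-7\right) \left(-99\right) = \sqrt{-31} \left(-7\right) \left(-99\right) = i \sqrt{31} \left(-7\right) \left(-99\right) = - 7 i \sqrt{31} \left(-99\right) = 693 i \sqrt{31}$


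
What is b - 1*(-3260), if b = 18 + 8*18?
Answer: 3422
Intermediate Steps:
b = 162 (b = 18 + 144 = 162)
b - 1*(-3260) = 162 - 1*(-3260) = 162 + 3260 = 3422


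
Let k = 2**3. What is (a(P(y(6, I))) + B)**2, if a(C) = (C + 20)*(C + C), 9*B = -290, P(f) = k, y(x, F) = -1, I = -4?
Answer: 14002564/81 ≈ 1.7287e+5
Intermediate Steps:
k = 8
P(f) = 8
B = -290/9 (B = (1/9)*(-290) = -290/9 ≈ -32.222)
a(C) = 2*C*(20 + C) (a(C) = (20 + C)*(2*C) = 2*C*(20 + C))
(a(P(y(6, I))) + B)**2 = (2*8*(20 + 8) - 290/9)**2 = (2*8*28 - 290/9)**2 = (448 - 290/9)**2 = (3742/9)**2 = 14002564/81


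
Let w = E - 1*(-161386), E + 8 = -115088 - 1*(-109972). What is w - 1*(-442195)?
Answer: 598457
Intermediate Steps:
E = -5124 (E = -8 + (-115088 - 1*(-109972)) = -8 + (-115088 + 109972) = -8 - 5116 = -5124)
w = 156262 (w = -5124 - 1*(-161386) = -5124 + 161386 = 156262)
w - 1*(-442195) = 156262 - 1*(-442195) = 156262 + 442195 = 598457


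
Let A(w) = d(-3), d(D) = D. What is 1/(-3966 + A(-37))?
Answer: -1/3969 ≈ -0.00025195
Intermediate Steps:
A(w) = -3
1/(-3966 + A(-37)) = 1/(-3966 - 3) = 1/(-3969) = -1/3969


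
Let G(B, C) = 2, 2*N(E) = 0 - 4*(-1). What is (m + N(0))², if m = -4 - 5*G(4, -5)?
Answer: 144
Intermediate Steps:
N(E) = 2 (N(E) = (0 - 4*(-1))/2 = (0 + 4)/2 = (½)*4 = 2)
m = -14 (m = -4 - 5*2 = -4 - 10 = -14)
(m + N(0))² = (-14 + 2)² = (-12)² = 144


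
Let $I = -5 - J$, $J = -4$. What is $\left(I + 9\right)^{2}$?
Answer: $64$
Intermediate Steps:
$I = -1$ ($I = -5 - -4 = -5 + 4 = -1$)
$\left(I + 9\right)^{2} = \left(-1 + 9\right)^{2} = 8^{2} = 64$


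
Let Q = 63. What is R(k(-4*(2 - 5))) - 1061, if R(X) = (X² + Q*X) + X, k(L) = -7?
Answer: -1460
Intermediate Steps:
R(X) = X² + 64*X (R(X) = (X² + 63*X) + X = X² + 64*X)
R(k(-4*(2 - 5))) - 1061 = -7*(64 - 7) - 1061 = -7*57 - 1061 = -399 - 1061 = -1460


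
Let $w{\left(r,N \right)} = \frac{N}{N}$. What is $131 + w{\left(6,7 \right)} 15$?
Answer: $146$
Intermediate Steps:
$w{\left(r,N \right)} = 1$
$131 + w{\left(6,7 \right)} 15 = 131 + 1 \cdot 15 = 131 + 15 = 146$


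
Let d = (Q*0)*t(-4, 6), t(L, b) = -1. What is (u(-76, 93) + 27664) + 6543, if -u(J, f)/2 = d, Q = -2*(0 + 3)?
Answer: 34207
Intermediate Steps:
Q = -6 (Q = -2*3 = -6)
d = 0 (d = -6*0*(-1) = 0*(-1) = 0)
u(J, f) = 0 (u(J, f) = -2*0 = 0)
(u(-76, 93) + 27664) + 6543 = (0 + 27664) + 6543 = 27664 + 6543 = 34207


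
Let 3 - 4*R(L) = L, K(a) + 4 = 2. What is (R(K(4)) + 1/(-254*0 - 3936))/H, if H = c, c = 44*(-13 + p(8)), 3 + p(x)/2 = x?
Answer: -4919/519552 ≈ -0.0094678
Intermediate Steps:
p(x) = -6 + 2*x
K(a) = -2 (K(a) = -4 + 2 = -2)
R(L) = ¾ - L/4
c = -132 (c = 44*(-13 + (-6 + 2*8)) = 44*(-13 + (-6 + 16)) = 44*(-13 + 10) = 44*(-3) = -132)
H = -132
(R(K(4)) + 1/(-254*0 - 3936))/H = ((¾ - ¼*(-2)) + 1/(-254*0 - 3936))/(-132) = ((¾ + ½) + 1/(0 - 3936))*(-1/132) = (5/4 + 1/(-3936))*(-1/132) = (5/4 - 1/3936)*(-1/132) = (4919/3936)*(-1/132) = -4919/519552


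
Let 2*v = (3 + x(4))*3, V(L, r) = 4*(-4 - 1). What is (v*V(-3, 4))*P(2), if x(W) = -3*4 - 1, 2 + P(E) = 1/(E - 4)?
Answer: -750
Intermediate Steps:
P(E) = -2 + 1/(-4 + E) (P(E) = -2 + 1/(E - 4) = -2 + 1/(-4 + E))
x(W) = -13 (x(W) = -12 - 1 = -13)
V(L, r) = -20 (V(L, r) = 4*(-5) = -20)
v = -15 (v = ((3 - 13)*3)/2 = (-10*3)/2 = (½)*(-30) = -15)
(v*V(-3, 4))*P(2) = (-15*(-20))*((9 - 2*2)/(-4 + 2)) = 300*((9 - 4)/(-2)) = 300*(-½*5) = 300*(-5/2) = -750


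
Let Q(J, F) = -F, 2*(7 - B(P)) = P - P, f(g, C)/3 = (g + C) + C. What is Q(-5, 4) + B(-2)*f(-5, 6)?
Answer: 143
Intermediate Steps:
f(g, C) = 3*g + 6*C (f(g, C) = 3*((g + C) + C) = 3*((C + g) + C) = 3*(g + 2*C) = 3*g + 6*C)
B(P) = 7 (B(P) = 7 - (P - P)/2 = 7 - ½*0 = 7 + 0 = 7)
Q(-5, 4) + B(-2)*f(-5, 6) = -1*4 + 7*(3*(-5) + 6*6) = -4 + 7*(-15 + 36) = -4 + 7*21 = -4 + 147 = 143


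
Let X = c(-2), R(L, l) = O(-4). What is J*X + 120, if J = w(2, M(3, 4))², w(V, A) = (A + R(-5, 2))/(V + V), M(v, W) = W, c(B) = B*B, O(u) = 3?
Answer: 529/4 ≈ 132.25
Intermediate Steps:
c(B) = B²
R(L, l) = 3
X = 4 (X = (-2)² = 4)
w(V, A) = (3 + A)/(2*V) (w(V, A) = (A + 3)/(V + V) = (3 + A)/((2*V)) = (3 + A)*(1/(2*V)) = (3 + A)/(2*V))
J = 49/16 (J = ((½)*(3 + 4)/2)² = ((½)*(½)*7)² = (7/4)² = 49/16 ≈ 3.0625)
J*X + 120 = (49/16)*4 + 120 = 49/4 + 120 = 529/4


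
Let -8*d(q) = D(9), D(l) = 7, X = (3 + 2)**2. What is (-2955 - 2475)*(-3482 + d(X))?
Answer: 75648045/4 ≈ 1.8912e+7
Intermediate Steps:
X = 25 (X = 5**2 = 25)
d(q) = -7/8 (d(q) = -1/8*7 = -7/8)
(-2955 - 2475)*(-3482 + d(X)) = (-2955 - 2475)*(-3482 - 7/8) = -5430*(-27863/8) = 75648045/4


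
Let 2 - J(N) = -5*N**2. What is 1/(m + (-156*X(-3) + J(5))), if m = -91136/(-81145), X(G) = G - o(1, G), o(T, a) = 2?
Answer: 81145/73689651 ≈ 0.0011012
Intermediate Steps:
J(N) = 2 + 5*N**2 (J(N) = 2 - (-5)*N**2 = 2 + 5*N**2)
X(G) = -2 + G (X(G) = G - 1*2 = G - 2 = -2 + G)
m = 91136/81145 (m = -91136*(-1/81145) = 91136/81145 ≈ 1.1231)
1/(m + (-156*X(-3) + J(5))) = 1/(91136/81145 + (-156*(-2 - 3) + (2 + 5*5**2))) = 1/(91136/81145 + (-156*(-5) + (2 + 5*25))) = 1/(91136/81145 + (780 + (2 + 125))) = 1/(91136/81145 + (780 + 127)) = 1/(91136/81145 + 907) = 1/(73689651/81145) = 81145/73689651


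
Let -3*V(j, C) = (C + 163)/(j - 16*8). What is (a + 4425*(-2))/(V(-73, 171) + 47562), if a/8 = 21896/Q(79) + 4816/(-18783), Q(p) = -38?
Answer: -160940155759/568628381830 ≈ -0.28303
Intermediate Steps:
V(j, C) = -(163 + C)/(3*(-128 + j)) (V(j, C) = -(C + 163)/(3*(j - 16*8)) = -(163 + C)/(3*(j - 128)) = -(163 + C)/(3*(-128 + j)))
a = -1645822304/356877 (a = 8*(21896/(-38) + 4816/(-18783)) = 8*(21896*(-1/38) + 4816*(-1/18783)) = 8*(-10948/19 - 4816/18783) = 8*(-205727788/356877) = -1645822304/356877 ≈ -4611.7)
(a + 4425*(-2))/(V(-73, 171) + 47562) = (-1645822304/356877 + 4425*(-2))/((-163 - 1*171)/(3*(-128 - 73)) + 47562) = (-1645822304/356877 - 8850)/((⅓)*(-163 - 171)/(-201) + 47562) = -4804183754/(356877*((⅓)*(-1/201)*(-334) + 47562)) = -4804183754/(356877*(334/603 + 47562)) = -4804183754/(356877*28680220/603) = -4804183754/356877*603/28680220 = -160940155759/568628381830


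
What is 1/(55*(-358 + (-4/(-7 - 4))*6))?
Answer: -1/19570 ≈ -5.1099e-5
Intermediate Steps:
1/(55*(-358 + (-4/(-7 - 4))*6)) = 1/(55*(-358 + (-4/(-11))*6)) = 1/(55*(-358 - 1/11*(-4)*6)) = 1/(55*(-358 + (4/11)*6)) = 1/(55*(-358 + 24/11)) = 1/(55*(-3914/11)) = 1/(-19570) = -1/19570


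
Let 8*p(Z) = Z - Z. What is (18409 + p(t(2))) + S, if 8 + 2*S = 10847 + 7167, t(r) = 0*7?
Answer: 27412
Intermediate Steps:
t(r) = 0
p(Z) = 0 (p(Z) = (Z - Z)/8 = (1/8)*0 = 0)
S = 9003 (S = -4 + (10847 + 7167)/2 = -4 + (1/2)*18014 = -4 + 9007 = 9003)
(18409 + p(t(2))) + S = (18409 + 0) + 9003 = 18409 + 9003 = 27412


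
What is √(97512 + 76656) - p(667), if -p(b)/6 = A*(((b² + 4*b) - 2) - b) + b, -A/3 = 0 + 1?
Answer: -8039982 + 6*√4838 ≈ -8.0396e+6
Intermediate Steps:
A = -3 (A = -3*(0 + 1) = -3*1 = -3)
p(b) = -36 + 18*b² + 48*b (p(b) = -6*(-3*(((b² + 4*b) - 2) - b) + b) = -6*(-3*((-2 + b² + 4*b) - b) + b) = -6*(-3*(-2 + b² + 3*b) + b) = -6*((6 - 9*b - 3*b²) + b) = -6*(6 - 8*b - 3*b²) = -36 + 18*b² + 48*b)
√(97512 + 76656) - p(667) = √(97512 + 76656) - (-36 + 18*667² + 48*667) = √174168 - (-36 + 18*444889 + 32016) = 6*√4838 - (-36 + 8008002 + 32016) = 6*√4838 - 1*8039982 = 6*√4838 - 8039982 = -8039982 + 6*√4838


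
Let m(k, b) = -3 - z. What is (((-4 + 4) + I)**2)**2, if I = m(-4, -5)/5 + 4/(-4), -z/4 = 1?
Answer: 256/625 ≈ 0.40960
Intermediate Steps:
z = -4 (z = -4*1 = -4)
m(k, b) = 1 (m(k, b) = -3 - 1*(-4) = -3 + 4 = 1)
I = -4/5 (I = 1/5 + 4/(-4) = 1*(1/5) + 4*(-1/4) = 1/5 - 1 = -4/5 ≈ -0.80000)
(((-4 + 4) + I)**2)**2 = (((-4 + 4) - 4/5)**2)**2 = ((0 - 4/5)**2)**2 = ((-4/5)**2)**2 = (16/25)**2 = 256/625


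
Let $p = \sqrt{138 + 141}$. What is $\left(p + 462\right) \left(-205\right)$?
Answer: $-94710 - 615 \sqrt{31} \approx -98134.0$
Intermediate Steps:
$p = 3 \sqrt{31}$ ($p = \sqrt{279} = 3 \sqrt{31} \approx 16.703$)
$\left(p + 462\right) \left(-205\right) = \left(3 \sqrt{31} + 462\right) \left(-205\right) = \left(462 + 3 \sqrt{31}\right) \left(-205\right) = -94710 - 615 \sqrt{31}$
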